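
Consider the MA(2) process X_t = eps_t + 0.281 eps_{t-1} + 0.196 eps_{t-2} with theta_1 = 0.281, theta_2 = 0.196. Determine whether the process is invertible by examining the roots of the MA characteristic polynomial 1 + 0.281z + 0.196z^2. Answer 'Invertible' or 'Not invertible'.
\text{Invertible}

The MA(q) characteristic polynomial is P(z) = 1 + 0.281z + 0.196z^2.
Invertibility requires all roots to lie outside the unit circle, i.e. |z| > 1 for every root.
Set 1 + (0.281) z + (0.196) z^2 = 0, i.e. a z^2 + b z + c = 0 with a = 0.196, b = 0.281, c = 1.
Discriminant D = b^2 - 4ac = (0.281)^2 - 4*(0.196)*1 = 0.078961 - (0.784) = -0.705039.
D < 0, so the roots are the complex-conjugate pair z = (-b +/- i sqrt(-D)) / (2a) = -0.7168 +/- 2.142i.
For a conjugate pair |z|^2 = z * conj(z) = (product of roots) = c/a = 1/(0.196) = 5.102041, so |z| = sqrt(5.102041) = 2.2588 for both roots.
Moduli of all roots: 2.2588, 2.2588.
All moduli strictly greater than 1? Yes.
Verdict: Invertible.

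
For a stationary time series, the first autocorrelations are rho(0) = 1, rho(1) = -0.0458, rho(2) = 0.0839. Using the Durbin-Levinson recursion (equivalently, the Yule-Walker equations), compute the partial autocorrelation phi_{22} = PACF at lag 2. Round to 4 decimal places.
\phi_{22} = 0.0820

The PACF at lag k is phi_{kk}, the last component of the solution
to the Yule-Walker system G_k phi = r_k where
  (G_k)_{ij} = rho(|i - j|), (r_k)_i = rho(i), i,j = 1..k.
Equivalently, Durbin-Levinson gives phi_{kk} iteratively:
  phi_{11} = rho(1)
  phi_{kk} = [rho(k) - sum_{j=1..k-1} phi_{k-1,j} rho(k-j)]
            / [1 - sum_{j=1..k-1} phi_{k-1,j} rho(j)],
  phi_{k,j} = phi_{k-1,j} - phi_{kk} phi_{k-1,k-j},  j = 1..k-1.
Step k = 1:
  phi_11 = rho(1) = -0.0458.
Step k = 2:
  phi_22 = [rho(2) - phi_11 rho(1)] / [1 - phi_11 rho(1)] = [0.0839 - (-0.0458)(-0.0458)] / [1 - (-0.0458)(-0.0458)]
         = 0.08180236 / 0.99790236 = 0.082.
Therefore phi_{22} = 0.0820.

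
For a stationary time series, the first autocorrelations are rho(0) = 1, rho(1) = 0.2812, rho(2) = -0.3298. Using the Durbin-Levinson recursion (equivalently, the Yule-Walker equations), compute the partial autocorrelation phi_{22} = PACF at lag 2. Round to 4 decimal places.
\phi_{22} = -0.4440

The PACF at lag k is phi_{kk}, the last component of the solution
to the Yule-Walker system G_k phi = r_k where
  (G_k)_{ij} = rho(|i - j|), (r_k)_i = rho(i), i,j = 1..k.
Equivalently, Durbin-Levinson gives phi_{kk} iteratively:
  phi_{11} = rho(1)
  phi_{kk} = [rho(k) - sum_{j=1..k-1} phi_{k-1,j} rho(k-j)]
            / [1 - sum_{j=1..k-1} phi_{k-1,j} rho(j)],
  phi_{k,j} = phi_{k-1,j} - phi_{kk} phi_{k-1,k-j},  j = 1..k-1.
Step k = 1:
  phi_11 = rho(1) = 0.2812.
Step k = 2:
  phi_22 = [rho(2) - phi_11 rho(1)] / [1 - phi_11 rho(1)] = [-0.3298 - (0.2812)(0.2812)] / [1 - (0.2812)(0.2812)]
         = -0.40887344 / 0.92092656 = -0.444.
Therefore phi_{22} = -0.4440.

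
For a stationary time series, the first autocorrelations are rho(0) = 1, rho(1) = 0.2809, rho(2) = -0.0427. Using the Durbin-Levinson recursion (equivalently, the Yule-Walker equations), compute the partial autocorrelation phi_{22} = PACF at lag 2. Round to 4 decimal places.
\phi_{22} = -0.1320

The PACF at lag k is phi_{kk}, the last component of the solution
to the Yule-Walker system G_k phi = r_k where
  (G_k)_{ij} = rho(|i - j|), (r_k)_i = rho(i), i,j = 1..k.
Equivalently, Durbin-Levinson gives phi_{kk} iteratively:
  phi_{11} = rho(1)
  phi_{kk} = [rho(k) - sum_{j=1..k-1} phi_{k-1,j} rho(k-j)]
            / [1 - sum_{j=1..k-1} phi_{k-1,j} rho(j)],
  phi_{k,j} = phi_{k-1,j} - phi_{kk} phi_{k-1,k-j},  j = 1..k-1.
Step k = 1:
  phi_11 = rho(1) = 0.2809.
Step k = 2:
  phi_22 = [rho(2) - phi_11 rho(1)] / [1 - phi_11 rho(1)] = [-0.0427 - (0.2809)(0.2809)] / [1 - (0.2809)(0.2809)]
         = -0.12160481 / 0.92109519 = -0.132.
Therefore phi_{22} = -0.1320.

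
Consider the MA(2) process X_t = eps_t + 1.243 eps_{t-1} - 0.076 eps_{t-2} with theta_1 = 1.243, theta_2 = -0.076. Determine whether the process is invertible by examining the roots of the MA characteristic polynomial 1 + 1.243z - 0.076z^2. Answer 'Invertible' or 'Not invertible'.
\text{Not invertible}

The MA(q) characteristic polynomial is P(z) = 1 + 1.243z - 0.076z^2.
Invertibility requires all roots to lie outside the unit circle, i.e. |z| > 1 for every root.
Set 1 + (1.243) z + (-0.076) z^2 = 0, i.e. a z^2 + b z + c = 0 with a = -0.076, b = 1.243, c = 1.
Discriminant D = b^2 - 4ac = (1.243)^2 - 4*(-0.076)*1 = 1.545049 - (-0.304) = 1.849049.
D >= 0, so the roots are real: z = (-b +/- sqrt(D)) / (2a) = (-1.243 +/- 1.359797) / (-0.152).
  z_1 = (-1.243 + 1.359797) / (-0.152) = -0.7684,   |z_1| = 0.7684.
  z_2 = (-1.243 - 1.359797) / (-0.152) = 17.1237,   |z_2| = 17.1237.
Moduli of all roots: 0.7684, 17.1237.
All moduli strictly greater than 1? No.
Verdict: Not invertible.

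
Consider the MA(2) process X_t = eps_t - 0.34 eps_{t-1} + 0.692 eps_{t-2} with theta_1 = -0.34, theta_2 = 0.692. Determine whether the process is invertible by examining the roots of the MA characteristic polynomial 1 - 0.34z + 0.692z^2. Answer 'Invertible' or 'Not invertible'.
\text{Invertible}

The MA(q) characteristic polynomial is P(z) = 1 - 0.34z + 0.692z^2.
Invertibility requires all roots to lie outside the unit circle, i.e. |z| > 1 for every root.
Set 1 + (-0.34) z + (0.692) z^2 = 0, i.e. a z^2 + b z + c = 0 with a = 0.692, b = -0.34, c = 1.
Discriminant D = b^2 - 4ac = (-0.34)^2 - 4*(0.692)*1 = 0.1156 - (2.768) = -2.6524.
D < 0, so the roots are the complex-conjugate pair z = (-b +/- i sqrt(-D)) / (2a) = 0.2457 +/- 1.1767i.
For a conjugate pair |z|^2 = z * conj(z) = (product of roots) = c/a = 1/(0.692) = 1.445087, so |z| = sqrt(1.445087) = 1.2021 for both roots.
Moduli of all roots: 1.2021, 1.2021.
All moduli strictly greater than 1? Yes.
Verdict: Invertible.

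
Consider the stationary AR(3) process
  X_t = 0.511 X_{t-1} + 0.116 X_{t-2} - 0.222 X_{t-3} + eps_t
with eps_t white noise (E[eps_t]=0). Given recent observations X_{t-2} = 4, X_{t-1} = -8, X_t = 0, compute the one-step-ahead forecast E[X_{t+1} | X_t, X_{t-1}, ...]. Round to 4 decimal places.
E[X_{t+1} \mid \mathcal F_t] = -1.8160

For an AR(p) model X_t = c + sum_i phi_i X_{t-i} + eps_t, the
one-step-ahead conditional mean is
  E[X_{t+1} | X_t, ...] = c + sum_i phi_i X_{t+1-i}.
Substitute known values:
  E[X_{t+1} | ...] = (0.511) * (0) + (0.116) * (-8) + (-0.222) * (4)
                   = -1.8160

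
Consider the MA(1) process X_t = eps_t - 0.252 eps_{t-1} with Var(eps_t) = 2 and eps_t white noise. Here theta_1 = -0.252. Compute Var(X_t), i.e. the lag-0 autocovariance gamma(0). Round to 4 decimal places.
\gamma(0) = 2.1270

For an MA(q) process X_t = eps_t + sum_i theta_i eps_{t-i} with
Var(eps_t) = sigma^2, the variance is
  gamma(0) = sigma^2 * (1 + sum_i theta_i^2).
  sum_i theta_i^2 = (-0.252)^2 = 0.063504.
  gamma(0) = 2 * (1 + 0.063504) = 2 * 1.063504 = 2.127008, which rounds to 2.1270.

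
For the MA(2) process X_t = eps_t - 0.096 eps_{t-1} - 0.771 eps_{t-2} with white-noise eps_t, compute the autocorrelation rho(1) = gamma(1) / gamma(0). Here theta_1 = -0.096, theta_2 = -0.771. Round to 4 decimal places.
\rho(1) = -0.0137

For an MA(q) process with theta_0 = 1, the autocovariance is
  gamma(k) = sigma^2 * sum_{i=0..q-k} theta_i * theta_{i+k},
and rho(k) = gamma(k) / gamma(0). Sigma^2 cancels.
  numerator   = (1)*(-0.096) + (-0.096)*(-0.771) = -0.021984.
  denominator = (1)^2 + (-0.096)^2 + (-0.771)^2 = 1.603657.
  rho(1) = -0.021984 / 1.603657 = -0.0137.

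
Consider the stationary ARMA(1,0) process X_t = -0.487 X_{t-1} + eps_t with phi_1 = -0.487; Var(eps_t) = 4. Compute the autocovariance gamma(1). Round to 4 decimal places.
\gamma(1) = -2.5536

Multiply the model equation by X_{t-k} and take expectations. With theta_0 = psi_0 = 1 and psi_j the MA(infinity) weights, this gives
  gamma(k) - sum_i phi_i gamma(k-i) = c_k,
  c_k = sigma^2 * sum_{j=k..q} theta_j psi_{j-k}   (c_k = 0 for k > q),
using gamma(-m) = gamma(m).
Pure AR (q = 0): c_0 = sigma^2 = 4, c_k = 0 for k >= 1.
Equations for k = 0 and k = 1 (AR order 1):
  gamma(0) = phi_1 gamma(1) + c_0
  gamma(1) = phi_1 gamma(0) + c_1
Substituting the second into the first: gamma(0) (1 - phi_1^2) = c_0 + phi_1 c_1, so
  gamma(0) = c_0 / (1 - phi_1^2) = 4 / (1 - (-0.487)^2) = 4 / 0.762831 = 5.243625.
  gamma(1) = phi_1 gamma(0) = (-0.487)(5.243625) = -2.553646.
Therefore gamma(1) = -2.5536 (to 4 decimal places).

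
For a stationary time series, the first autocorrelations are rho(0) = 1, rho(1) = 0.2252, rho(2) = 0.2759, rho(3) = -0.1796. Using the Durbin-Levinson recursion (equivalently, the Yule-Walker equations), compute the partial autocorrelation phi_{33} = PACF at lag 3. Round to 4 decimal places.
\phi_{33} = -0.3130

The PACF at lag k is phi_{kk}, the last component of the solution
to the Yule-Walker system G_k phi = r_k where
  (G_k)_{ij} = rho(|i - j|), (r_k)_i = rho(i), i,j = 1..k.
Equivalently, Durbin-Levinson gives phi_{kk} iteratively:
  phi_{11} = rho(1)
  phi_{kk} = [rho(k) - sum_{j=1..k-1} phi_{k-1,j} rho(k-j)]
            / [1 - sum_{j=1..k-1} phi_{k-1,j} rho(j)],
  phi_{k,j} = phi_{k-1,j} - phi_{kk} phi_{k-1,k-j},  j = 1..k-1.
Step k = 1:
  phi_11 = rho(1) = 0.2252.
Step k = 2:
  phi_22 = [rho(2) - phi_11 rho(1)] / [1 - phi_11 rho(1)] = [0.2759 - (0.2252)(0.2252)] / [1 - (0.2252)(0.2252)]
         = 0.22518496 / 0.94928496 = 0.237215.
  Update: phi_21 = phi_11 - phi_22 phi_11 = 0.2252 - (0.237215)(0.2252) = 0.171779.
Step k = 3:
  phi_33 = [rho(3) - phi_21 rho(2) - phi_22 rho(1)] / [1 - phi_21 rho(1) - phi_22 rho(2)]
    numerator   = -0.1796 - (0.171779)(0.2759) - (0.237215)(0.2252) = -0.28041475
    denominator = 1 - (0.171779)(0.2252) - (0.237215)(0.2759) = 0.89586763
  phi_33 = -0.28041475 / 0.89586763 = -0.313.
Therefore phi_{33} = -0.3130.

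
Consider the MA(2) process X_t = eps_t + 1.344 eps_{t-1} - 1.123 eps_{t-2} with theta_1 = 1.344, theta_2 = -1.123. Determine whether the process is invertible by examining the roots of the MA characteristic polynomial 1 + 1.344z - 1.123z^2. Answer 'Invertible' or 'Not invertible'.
\text{Not invertible}

The MA(q) characteristic polynomial is P(z) = 1 + 1.344z - 1.123z^2.
Invertibility requires all roots to lie outside the unit circle, i.e. |z| > 1 for every root.
Set 1 + (1.344) z + (-1.123) z^2 = 0, i.e. a z^2 + b z + c = 0 with a = -1.123, b = 1.344, c = 1.
Discriminant D = b^2 - 4ac = (1.344)^2 - 4*(-1.123)*1 = 1.806336 - (-4.492) = 6.298336.
D >= 0, so the roots are real: z = (-b +/- sqrt(D)) / (2a) = (-1.344 +/- 2.509649) / (-2.246).
  z_1 = (-1.344 + 2.509649) / (-2.246) = -0.519,   |z_1| = 0.519.
  z_2 = (-1.344 - 2.509649) / (-2.246) = 1.7158,   |z_2| = 1.7158.
Moduli of all roots: 0.5190, 1.7158.
All moduli strictly greater than 1? No.
Verdict: Not invertible.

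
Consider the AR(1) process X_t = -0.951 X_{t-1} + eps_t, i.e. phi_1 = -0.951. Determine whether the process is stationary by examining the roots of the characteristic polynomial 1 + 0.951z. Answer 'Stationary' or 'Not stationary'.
\text{Stationary}

The AR(p) characteristic polynomial is P(z) = 1 + 0.951z.
Stationarity requires all roots to lie outside the unit circle, i.e. |z| > 1 for every root.
This is linear in z: 1 + (0.951) z = 0  =>  z = -1/(0.951) = -1.051525,  |z| = 1.051525.
Moduli of all roots: 1.0515.
All moduli strictly greater than 1? Yes.
Verdict: Stationary.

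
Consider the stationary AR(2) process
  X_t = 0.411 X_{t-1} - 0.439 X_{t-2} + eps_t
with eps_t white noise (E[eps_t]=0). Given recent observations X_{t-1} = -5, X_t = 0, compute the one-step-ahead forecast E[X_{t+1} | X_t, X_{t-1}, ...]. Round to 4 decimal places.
E[X_{t+1} \mid \mathcal F_t] = 2.1950

For an AR(p) model X_t = c + sum_i phi_i X_{t-i} + eps_t, the
one-step-ahead conditional mean is
  E[X_{t+1} | X_t, ...] = c + sum_i phi_i X_{t+1-i}.
Substitute known values:
  E[X_{t+1} | ...] = (0.411) * (0) + (-0.439) * (-5)
                   = 2.1950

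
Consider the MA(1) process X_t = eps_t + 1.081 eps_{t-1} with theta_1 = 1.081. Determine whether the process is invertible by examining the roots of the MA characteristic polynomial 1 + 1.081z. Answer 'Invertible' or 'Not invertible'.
\text{Not invertible}

The MA(q) characteristic polynomial is P(z) = 1 + 1.081z.
Invertibility requires all roots to lie outside the unit circle, i.e. |z| > 1 for every root.
This is linear in z: 1 + (1.081) z = 0  =>  z = -1/(1.081) = -0.925069,  |z| = 0.925069.
Moduli of all roots: 0.9251.
All moduli strictly greater than 1? No.
Verdict: Not invertible.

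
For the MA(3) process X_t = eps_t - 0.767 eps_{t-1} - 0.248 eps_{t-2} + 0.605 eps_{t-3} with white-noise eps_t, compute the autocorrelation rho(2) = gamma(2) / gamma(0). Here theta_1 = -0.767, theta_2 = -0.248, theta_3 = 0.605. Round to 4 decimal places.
\rho(2) = -0.3532

For an MA(q) process with theta_0 = 1, the autocovariance is
  gamma(k) = sigma^2 * sum_{i=0..q-k} theta_i * theta_{i+k},
and rho(k) = gamma(k) / gamma(0). Sigma^2 cancels.
  numerator   = (1)*(-0.248) + (-0.767)*(0.605) = -0.712035.
  denominator = (1)^2 + (-0.767)^2 + (-0.248)^2 + (0.605)^2 = 2.015818.
  rho(2) = -0.712035 / 2.015818 = -0.3532.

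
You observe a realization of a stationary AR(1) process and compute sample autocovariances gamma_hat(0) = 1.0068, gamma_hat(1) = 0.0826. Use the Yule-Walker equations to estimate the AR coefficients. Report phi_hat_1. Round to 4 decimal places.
\hat\phi_{1} = 0.0820

The Yule-Walker equations for an AR(p) process read, in matrix form,
  Gamma_p phi = r_p,   with   (Gamma_p)_{ij} = gamma(|i - j|),
                       (r_p)_i = gamma(i),   i,j = 1..p.
Substitute the sample gammas (Toeplitz matrix and right-hand side of size 1):
  Gamma_p = [[1.0068]]
  r_p     = [0.0826]
With p = 1 this is the single equation gamma(0) phi_1 = gamma(1):
  phi_hat_1 = gamma(1) / gamma(0) = 0.0826 / 1.0068 = 0.0820.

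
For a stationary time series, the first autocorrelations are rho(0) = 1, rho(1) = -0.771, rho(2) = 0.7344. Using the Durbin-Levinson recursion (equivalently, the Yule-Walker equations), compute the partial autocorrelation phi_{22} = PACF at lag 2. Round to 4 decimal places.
\phi_{22} = 0.3451

The PACF at lag k is phi_{kk}, the last component of the solution
to the Yule-Walker system G_k phi = r_k where
  (G_k)_{ij} = rho(|i - j|), (r_k)_i = rho(i), i,j = 1..k.
Equivalently, Durbin-Levinson gives phi_{kk} iteratively:
  phi_{11} = rho(1)
  phi_{kk} = [rho(k) - sum_{j=1..k-1} phi_{k-1,j} rho(k-j)]
            / [1 - sum_{j=1..k-1} phi_{k-1,j} rho(j)],
  phi_{k,j} = phi_{k-1,j} - phi_{kk} phi_{k-1,k-j},  j = 1..k-1.
Step k = 1:
  phi_11 = rho(1) = -0.771.
Step k = 2:
  phi_22 = [rho(2) - phi_11 rho(1)] / [1 - phi_11 rho(1)] = [0.7344 - (-0.771)(-0.771)] / [1 - (-0.771)(-0.771)]
         = 0.139959 / 0.405559 = 0.3451.
Therefore phi_{22} = 0.3451.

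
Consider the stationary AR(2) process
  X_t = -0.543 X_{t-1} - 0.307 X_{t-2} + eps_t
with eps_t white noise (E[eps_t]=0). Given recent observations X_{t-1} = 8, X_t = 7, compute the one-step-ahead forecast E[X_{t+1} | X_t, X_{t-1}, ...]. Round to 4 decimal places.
E[X_{t+1} \mid \mathcal F_t] = -6.2570

For an AR(p) model X_t = c + sum_i phi_i X_{t-i} + eps_t, the
one-step-ahead conditional mean is
  E[X_{t+1} | X_t, ...] = c + sum_i phi_i X_{t+1-i}.
Substitute known values:
  E[X_{t+1} | ...] = (-0.543) * (7) + (-0.307) * (8)
                   = -6.2570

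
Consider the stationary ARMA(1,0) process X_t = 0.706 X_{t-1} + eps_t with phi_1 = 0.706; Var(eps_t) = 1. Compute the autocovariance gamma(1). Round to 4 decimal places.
\gamma(1) = 1.4076

Multiply the model equation by X_{t-k} and take expectations. With theta_0 = psi_0 = 1 and psi_j the MA(infinity) weights, this gives
  gamma(k) - sum_i phi_i gamma(k-i) = c_k,
  c_k = sigma^2 * sum_{j=k..q} theta_j psi_{j-k}   (c_k = 0 for k > q),
using gamma(-m) = gamma(m).
Pure AR (q = 0): c_0 = sigma^2 = 1, c_k = 0 for k >= 1.
Equations for k = 0 and k = 1 (AR order 1):
  gamma(0) = phi_1 gamma(1) + c_0
  gamma(1) = phi_1 gamma(0) + c_1
Substituting the second into the first: gamma(0) (1 - phi_1^2) = c_0 + phi_1 c_1, so
  gamma(0) = c_0 / (1 - phi_1^2) = 1 / (1 - (0.706)^2) = 1 / 0.501564 = 1.993764.
  gamma(1) = phi_1 gamma(0) = (0.706)(1.993764) = 1.407597.
Therefore gamma(1) = 1.4076 (to 4 decimal places).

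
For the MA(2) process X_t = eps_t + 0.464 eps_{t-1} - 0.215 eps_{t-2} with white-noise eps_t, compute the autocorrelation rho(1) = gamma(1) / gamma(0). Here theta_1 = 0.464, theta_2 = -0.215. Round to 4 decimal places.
\rho(1) = 0.2887

For an MA(q) process with theta_0 = 1, the autocovariance is
  gamma(k) = sigma^2 * sum_{i=0..q-k} theta_i * theta_{i+k},
and rho(k) = gamma(k) / gamma(0). Sigma^2 cancels.
  numerator   = (1)*(0.464) + (0.464)*(-0.215) = 0.36424.
  denominator = (1)^2 + (0.464)^2 + (-0.215)^2 = 1.261521.
  rho(1) = 0.36424 / 1.261521 = 0.2887.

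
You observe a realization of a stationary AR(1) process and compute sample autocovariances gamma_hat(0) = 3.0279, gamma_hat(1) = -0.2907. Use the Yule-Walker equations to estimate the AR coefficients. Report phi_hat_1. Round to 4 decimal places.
\hat\phi_{1} = -0.0960

The Yule-Walker equations for an AR(p) process read, in matrix form,
  Gamma_p phi = r_p,   with   (Gamma_p)_{ij} = gamma(|i - j|),
                       (r_p)_i = gamma(i),   i,j = 1..p.
Substitute the sample gammas (Toeplitz matrix and right-hand side of size 1):
  Gamma_p = [[3.0279]]
  r_p     = [-0.2907]
With p = 1 this is the single equation gamma(0) phi_1 = gamma(1):
  phi_hat_1 = gamma(1) / gamma(0) = -0.2907 / 3.0279 = -0.0960.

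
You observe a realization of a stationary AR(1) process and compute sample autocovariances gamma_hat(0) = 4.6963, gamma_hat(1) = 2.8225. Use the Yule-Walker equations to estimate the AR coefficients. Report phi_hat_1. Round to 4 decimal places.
\hat\phi_{1} = 0.6010

The Yule-Walker equations for an AR(p) process read, in matrix form,
  Gamma_p phi = r_p,   with   (Gamma_p)_{ij} = gamma(|i - j|),
                       (r_p)_i = gamma(i),   i,j = 1..p.
Substitute the sample gammas (Toeplitz matrix and right-hand side of size 1):
  Gamma_p = [[4.6963]]
  r_p     = [2.8225]
With p = 1 this is the single equation gamma(0) phi_1 = gamma(1):
  phi_hat_1 = gamma(1) / gamma(0) = 2.8225 / 4.6963 = 0.6010.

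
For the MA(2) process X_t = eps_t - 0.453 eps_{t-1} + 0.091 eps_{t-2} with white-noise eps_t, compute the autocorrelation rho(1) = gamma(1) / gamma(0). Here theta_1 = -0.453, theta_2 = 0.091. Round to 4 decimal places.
\rho(1) = -0.4073

For an MA(q) process with theta_0 = 1, the autocovariance is
  gamma(k) = sigma^2 * sum_{i=0..q-k} theta_i * theta_{i+k},
and rho(k) = gamma(k) / gamma(0). Sigma^2 cancels.
  numerator   = (1)*(-0.453) + (-0.453)*(0.091) = -0.494223.
  denominator = (1)^2 + (-0.453)^2 + (0.091)^2 = 1.21349.
  rho(1) = -0.494223 / 1.21349 = -0.4073.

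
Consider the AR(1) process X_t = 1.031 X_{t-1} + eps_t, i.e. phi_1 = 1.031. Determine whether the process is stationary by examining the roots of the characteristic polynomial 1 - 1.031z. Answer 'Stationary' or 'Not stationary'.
\text{Not stationary}

The AR(p) characteristic polynomial is P(z) = 1 - 1.031z.
Stationarity requires all roots to lie outside the unit circle, i.e. |z| > 1 for every root.
This is linear in z: 1 + (-1.031) z = 0  =>  z = -1/(-1.031) = 0.969932,  |z| = 0.969932.
Moduli of all roots: 0.9699.
All moduli strictly greater than 1? No.
Verdict: Not stationary.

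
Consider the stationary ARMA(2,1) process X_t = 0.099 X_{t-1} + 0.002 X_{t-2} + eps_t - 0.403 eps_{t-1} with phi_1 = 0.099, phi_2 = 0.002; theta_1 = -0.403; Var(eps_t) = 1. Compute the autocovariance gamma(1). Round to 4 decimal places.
\gamma(1) = -0.2954

Multiply the model equation by X_{t-k} and take expectations. With theta_0 = psi_0 = 1 and psi_j the MA(infinity) weights, this gives
  gamma(k) - sum_i phi_i gamma(k-i) = c_k,
  c_k = sigma^2 * sum_{j=k..q} theta_j psi_{j-k}   (c_k = 0 for k > q),
using gamma(-m) = gamma(m).
psi-weights needed (psi_j = theta_j + sum_i phi_i psi_{j-i}):
  psi_1 = theta_1 + phi_1 = -0.403 + (0.099) = -0.304
Right-hand sides:
  c_0 = sigma^2 (1 + theta_1 psi_1) = 1 * (1 + (-0.403)(-0.304)) = 1 * 1.122512 = 1.122512
  c_1 = sigma^2 theta_1 = 1 * (-0.403) = -0.403
  c_2 = 0
Equations for k = 0, 1, 2 (AR order 2, c_2 = 0):
  (E0) gamma(0) = phi_1 gamma(1) + phi_2 gamma(2) + c_0
  (E1) gamma(1) = phi_1 gamma(0) + phi_2 gamma(1) + c_1
  (E2) gamma(2) = phi_1 gamma(1) + phi_2 gamma(0)
From (E1): gamma(1) = A gamma(0) + B with
  A = phi_1 / (1 - phi_2) = 0.099 / 0.998 = 0.099198,   B = c_1 / (1 - phi_2) = -0.403 / 0.998 = -0.403808.
Insert (E2) into (E0): gamma(0) (1 - phi_2^2) = phi_1 (1 + phi_2) gamma(1) + c_0.
  phi_1 (1 + phi_2) = (0.099)(1.002) = 0.099198,   1 - phi_2^2 = 0.999996.
Replace gamma(1) by A gamma(0) + B and collect gamma(0):
  gamma(0) [0.999996 - (0.099198)(0.099198)] = (0.099198)(-0.403808) + 1.122512
  gamma(0) * 0.990156 = 1.082455
  gamma(0) = 1.082455 / 0.990156 = 1.093217.
  gamma(1) = A gamma(0) + B = (0.099198)(1.093217) + (-0.403808) = -0.295362.
Therefore gamma(1) = -0.2954 (to 4 decimal places).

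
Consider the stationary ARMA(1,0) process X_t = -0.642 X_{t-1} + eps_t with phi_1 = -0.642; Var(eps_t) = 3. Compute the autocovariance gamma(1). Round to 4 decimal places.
\gamma(1) = -3.2764

Multiply the model equation by X_{t-k} and take expectations. With theta_0 = psi_0 = 1 and psi_j the MA(infinity) weights, this gives
  gamma(k) - sum_i phi_i gamma(k-i) = c_k,
  c_k = sigma^2 * sum_{j=k..q} theta_j psi_{j-k}   (c_k = 0 for k > q),
using gamma(-m) = gamma(m).
Pure AR (q = 0): c_0 = sigma^2 = 3, c_k = 0 for k >= 1.
Equations for k = 0 and k = 1 (AR order 1):
  gamma(0) = phi_1 gamma(1) + c_0
  gamma(1) = phi_1 gamma(0) + c_1
Substituting the second into the first: gamma(0) (1 - phi_1^2) = c_0 + phi_1 c_1, so
  gamma(0) = c_0 / (1 - phi_1^2) = 3 / (1 - (-0.642)^2) = 3 / 0.587836 = 5.103464.
  gamma(1) = phi_1 gamma(0) = (-0.642)(5.103464) = -3.276424.
Therefore gamma(1) = -3.2764 (to 4 decimal places).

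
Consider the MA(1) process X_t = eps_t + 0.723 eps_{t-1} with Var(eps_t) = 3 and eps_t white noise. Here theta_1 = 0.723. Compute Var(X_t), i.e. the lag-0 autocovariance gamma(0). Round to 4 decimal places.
\gamma(0) = 4.5682

For an MA(q) process X_t = eps_t + sum_i theta_i eps_{t-i} with
Var(eps_t) = sigma^2, the variance is
  gamma(0) = sigma^2 * (1 + sum_i theta_i^2).
  sum_i theta_i^2 = (0.723)^2 = 0.522729.
  gamma(0) = 3 * (1 + 0.522729) = 3 * 1.522729 = 4.568187, which rounds to 4.5682.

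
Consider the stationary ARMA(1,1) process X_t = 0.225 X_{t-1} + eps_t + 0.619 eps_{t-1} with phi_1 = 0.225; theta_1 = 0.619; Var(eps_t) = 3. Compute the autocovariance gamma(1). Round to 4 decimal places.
\gamma(1) = 3.0385

Multiply the model equation by X_{t-k} and take expectations. With theta_0 = psi_0 = 1 and psi_j the MA(infinity) weights, this gives
  gamma(k) - sum_i phi_i gamma(k-i) = c_k,
  c_k = sigma^2 * sum_{j=k..q} theta_j psi_{j-k}   (c_k = 0 for k > q),
using gamma(-m) = gamma(m).
psi-weights needed (psi_j = theta_j + sum_i phi_i psi_{j-i}):
  psi_1 = theta_1 + phi_1 = 0.619 + (0.225) = 0.844
Right-hand sides:
  c_0 = sigma^2 (1 + theta_1 psi_1) = 3 * (1 + (0.619)(0.844)) = 3 * 1.522436 = 4.567308
  c_1 = sigma^2 theta_1 = 3 * (0.619) = 1.857
  c_2 = 0
Equations for k = 0 and k = 1 (AR order 1):
  gamma(0) = phi_1 gamma(1) + c_0
  gamma(1) = phi_1 gamma(0) + c_1
Substituting the second into the first: gamma(0) (1 - phi_1^2) = c_0 + phi_1 c_1, so
  gamma(0) = (c_0 + phi_1 c_1) / (1 - phi_1^2) = (4.567308 + (0.225)(1.857)) / (1 - (0.225)^2) = 4.985133 / 0.949375 = 5.250963.
  gamma(1) = phi_1 gamma(0) + c_1 = (0.225)(5.250963) + (1.857) = 3.038467.
Therefore gamma(1) = 3.0385 (to 4 decimal places).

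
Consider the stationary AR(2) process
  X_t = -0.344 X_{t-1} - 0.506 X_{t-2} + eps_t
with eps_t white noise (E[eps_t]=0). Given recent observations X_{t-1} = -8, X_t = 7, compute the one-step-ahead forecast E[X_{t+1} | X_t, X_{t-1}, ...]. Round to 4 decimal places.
E[X_{t+1} \mid \mathcal F_t] = 1.6400

For an AR(p) model X_t = c + sum_i phi_i X_{t-i} + eps_t, the
one-step-ahead conditional mean is
  E[X_{t+1} | X_t, ...] = c + sum_i phi_i X_{t+1-i}.
Substitute known values:
  E[X_{t+1} | ...] = (-0.344) * (7) + (-0.506) * (-8)
                   = 1.6400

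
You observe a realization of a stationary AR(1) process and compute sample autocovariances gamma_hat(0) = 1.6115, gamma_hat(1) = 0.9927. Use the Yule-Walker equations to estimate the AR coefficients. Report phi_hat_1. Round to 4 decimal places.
\hat\phi_{1} = 0.6160

The Yule-Walker equations for an AR(p) process read, in matrix form,
  Gamma_p phi = r_p,   with   (Gamma_p)_{ij} = gamma(|i - j|),
                       (r_p)_i = gamma(i),   i,j = 1..p.
Substitute the sample gammas (Toeplitz matrix and right-hand side of size 1):
  Gamma_p = [[1.6115]]
  r_p     = [0.9927]
With p = 1 this is the single equation gamma(0) phi_1 = gamma(1):
  phi_hat_1 = gamma(1) / gamma(0) = 0.9927 / 1.6115 = 0.6160.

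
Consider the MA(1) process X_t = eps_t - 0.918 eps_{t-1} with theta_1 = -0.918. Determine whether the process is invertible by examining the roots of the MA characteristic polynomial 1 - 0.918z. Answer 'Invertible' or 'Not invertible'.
\text{Invertible}

The MA(q) characteristic polynomial is P(z) = 1 - 0.918z.
Invertibility requires all roots to lie outside the unit circle, i.e. |z| > 1 for every root.
This is linear in z: 1 + (-0.918) z = 0  =>  z = -1/(-0.918) = 1.089325,  |z| = 1.089325.
Moduli of all roots: 1.0893.
All moduli strictly greater than 1? Yes.
Verdict: Invertible.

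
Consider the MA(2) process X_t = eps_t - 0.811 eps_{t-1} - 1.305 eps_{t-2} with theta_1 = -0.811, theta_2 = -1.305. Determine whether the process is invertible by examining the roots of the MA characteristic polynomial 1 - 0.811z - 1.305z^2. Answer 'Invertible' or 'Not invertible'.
\text{Not invertible}

The MA(q) characteristic polynomial is P(z) = 1 - 0.811z - 1.305z^2.
Invertibility requires all roots to lie outside the unit circle, i.e. |z| > 1 for every root.
Set 1 + (-0.811) z + (-1.305) z^2 = 0, i.e. a z^2 + b z + c = 0 with a = -1.305, b = -0.811, c = 1.
Discriminant D = b^2 - 4ac = (-0.811)^2 - 4*(-1.305)*1 = 0.657721 - (-5.22) = 5.877721.
D >= 0, so the roots are real: z = (-b +/- sqrt(D)) / (2a) = (0.811 +/- 2.424401) / (-2.61).
  z_1 = (0.811 + 2.424401) / (-2.61) = -1.2396,   |z_1| = 1.2396.
  z_2 = (0.811 - 2.424401) / (-2.61) = 0.6182,   |z_2| = 0.6182.
Moduli of all roots: 1.2396, 0.6182.
All moduli strictly greater than 1? No.
Verdict: Not invertible.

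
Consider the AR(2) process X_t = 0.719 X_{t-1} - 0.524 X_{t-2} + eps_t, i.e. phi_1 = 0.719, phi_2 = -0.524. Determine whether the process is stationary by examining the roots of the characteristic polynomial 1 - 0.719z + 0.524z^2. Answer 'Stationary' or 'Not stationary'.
\text{Stationary}

The AR(p) characteristic polynomial is P(z) = 1 - 0.719z + 0.524z^2.
Stationarity requires all roots to lie outside the unit circle, i.e. |z| > 1 for every root.
Set 1 + (-0.719) z + (0.524) z^2 = 0, i.e. a z^2 + b z + c = 0 with a = 0.524, b = -0.719, c = 1.
Discriminant D = b^2 - 4ac = (-0.719)^2 - 4*(0.524)*1 = 0.516961 - (2.096) = -1.579039.
D < 0, so the roots are the complex-conjugate pair z = (-b +/- i sqrt(-D)) / (2a) = 0.6861 +/- 1.199i.
For a conjugate pair |z|^2 = z * conj(z) = (product of roots) = c/a = 1/(0.524) = 1.908397, so |z| = sqrt(1.908397) = 1.3814 for both roots.
Moduli of all roots: 1.3814, 1.3814.
All moduli strictly greater than 1? Yes.
Verdict: Stationary.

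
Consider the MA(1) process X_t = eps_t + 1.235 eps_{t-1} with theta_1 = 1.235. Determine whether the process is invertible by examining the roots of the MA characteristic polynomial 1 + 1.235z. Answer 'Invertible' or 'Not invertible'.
\text{Not invertible}

The MA(q) characteristic polynomial is P(z) = 1 + 1.235z.
Invertibility requires all roots to lie outside the unit circle, i.e. |z| > 1 for every root.
This is linear in z: 1 + (1.235) z = 0  =>  z = -1/(1.235) = -0.809717,  |z| = 0.809717.
Moduli of all roots: 0.8097.
All moduli strictly greater than 1? No.
Verdict: Not invertible.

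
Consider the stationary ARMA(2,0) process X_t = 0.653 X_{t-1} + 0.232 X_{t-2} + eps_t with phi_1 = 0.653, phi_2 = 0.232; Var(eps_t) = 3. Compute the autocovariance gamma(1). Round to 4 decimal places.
\gamma(1) = 9.7304

Multiply the model equation by X_{t-k} and take expectations. With theta_0 = psi_0 = 1 and psi_j the MA(infinity) weights, this gives
  gamma(k) - sum_i phi_i gamma(k-i) = c_k,
  c_k = sigma^2 * sum_{j=k..q} theta_j psi_{j-k}   (c_k = 0 for k > q),
using gamma(-m) = gamma(m).
Pure AR (q = 0): c_0 = sigma^2 = 3, c_k = 0 for k >= 1.
Equations for k = 0, 1, 2 (AR order 2, c_2 = 0):
  (E0) gamma(0) = phi_1 gamma(1) + phi_2 gamma(2) + c_0
  (E1) gamma(1) = phi_1 gamma(0) + phi_2 gamma(1) + c_1
  (E2) gamma(2) = phi_1 gamma(1) + phi_2 gamma(0)
From (E1): gamma(1) = A gamma(0) + B with
  A = phi_1 / (1 - phi_2) = 0.653 / 0.768 = 0.85026,   B = c_1 / (1 - phi_2) = 0 / 0.768 = 0.
Insert (E2) into (E0): gamma(0) (1 - phi_2^2) = phi_1 (1 + phi_2) gamma(1) + c_0.
  phi_1 (1 + phi_2) = (0.653)(1.232) = 0.804496,   1 - phi_2^2 = 0.946176.
Replace gamma(1) by A gamma(0) + B and collect gamma(0):
  gamma(0) [0.946176 - (0.804496)(0.85026)] = c_0 = 3
  gamma(0) * 0.262145 = 3
  gamma(0) = 3 / 0.262145 = 11.444053.
  gamma(1) = A gamma(0) = (0.85026)(11.444053) = 9.730425.
Therefore gamma(1) = 9.7304 (to 4 decimal places).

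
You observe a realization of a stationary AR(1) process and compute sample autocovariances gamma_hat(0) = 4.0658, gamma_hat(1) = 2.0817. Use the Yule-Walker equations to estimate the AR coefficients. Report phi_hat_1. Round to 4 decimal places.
\hat\phi_{1} = 0.5120

The Yule-Walker equations for an AR(p) process read, in matrix form,
  Gamma_p phi = r_p,   with   (Gamma_p)_{ij} = gamma(|i - j|),
                       (r_p)_i = gamma(i),   i,j = 1..p.
Substitute the sample gammas (Toeplitz matrix and right-hand side of size 1):
  Gamma_p = [[4.0658]]
  r_p     = [2.0817]
With p = 1 this is the single equation gamma(0) phi_1 = gamma(1):
  phi_hat_1 = gamma(1) / gamma(0) = 2.0817 / 4.0658 = 0.5120.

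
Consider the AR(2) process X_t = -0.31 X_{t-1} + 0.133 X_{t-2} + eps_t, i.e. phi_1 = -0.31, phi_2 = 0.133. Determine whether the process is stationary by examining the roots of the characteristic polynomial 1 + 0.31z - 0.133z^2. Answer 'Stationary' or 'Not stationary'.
\text{Stationary}

The AR(p) characteristic polynomial is P(z) = 1 + 0.31z - 0.133z^2.
Stationarity requires all roots to lie outside the unit circle, i.e. |z| > 1 for every root.
Set 1 + (0.31) z + (-0.133) z^2 = 0, i.e. a z^2 + b z + c = 0 with a = -0.133, b = 0.31, c = 1.
Discriminant D = b^2 - 4ac = (0.31)^2 - 4*(-0.133)*1 = 0.0961 - (-0.532) = 0.6281.
D >= 0, so the roots are real: z = (-b +/- sqrt(D)) / (2a) = (-0.31 +/- 0.792528) / (-0.266).
  z_1 = (-0.31 + 0.792528) / (-0.266) = -1.814,   |z_1| = 1.814.
  z_2 = (-0.31 - 0.792528) / (-0.266) = 4.1448,   |z_2| = 4.1448.
Moduli of all roots: 1.8140, 4.1448.
All moduli strictly greater than 1? Yes.
Verdict: Stationary.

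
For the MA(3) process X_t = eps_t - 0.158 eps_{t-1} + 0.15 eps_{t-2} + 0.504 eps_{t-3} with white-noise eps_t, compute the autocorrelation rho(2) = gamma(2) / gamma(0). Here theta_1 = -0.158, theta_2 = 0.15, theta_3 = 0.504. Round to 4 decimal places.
\rho(2) = 0.0541

For an MA(q) process with theta_0 = 1, the autocovariance is
  gamma(k) = sigma^2 * sum_{i=0..q-k} theta_i * theta_{i+k},
and rho(k) = gamma(k) / gamma(0). Sigma^2 cancels.
  numerator   = (1)*(0.15) + (-0.158)*(0.504) = 0.070368.
  denominator = (1)^2 + (-0.158)^2 + (0.15)^2 + (0.504)^2 = 1.30148.
  rho(2) = 0.070368 / 1.30148 = 0.0541.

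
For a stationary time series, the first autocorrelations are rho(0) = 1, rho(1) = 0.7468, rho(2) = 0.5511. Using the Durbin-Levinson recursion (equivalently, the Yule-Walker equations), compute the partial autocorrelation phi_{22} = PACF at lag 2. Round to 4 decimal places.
\phi_{22} = -0.0149

The PACF at lag k is phi_{kk}, the last component of the solution
to the Yule-Walker system G_k phi = r_k where
  (G_k)_{ij} = rho(|i - j|), (r_k)_i = rho(i), i,j = 1..k.
Equivalently, Durbin-Levinson gives phi_{kk} iteratively:
  phi_{11} = rho(1)
  phi_{kk} = [rho(k) - sum_{j=1..k-1} phi_{k-1,j} rho(k-j)]
            / [1 - sum_{j=1..k-1} phi_{k-1,j} rho(j)],
  phi_{k,j} = phi_{k-1,j} - phi_{kk} phi_{k-1,k-j},  j = 1..k-1.
Step k = 1:
  phi_11 = rho(1) = 0.7468.
Step k = 2:
  phi_22 = [rho(2) - phi_11 rho(1)] / [1 - phi_11 rho(1)] = [0.5511 - (0.7468)(0.7468)] / [1 - (0.7468)(0.7468)]
         = -0.00661024 / 0.44228976 = -0.0149.
Therefore phi_{22} = -0.0149.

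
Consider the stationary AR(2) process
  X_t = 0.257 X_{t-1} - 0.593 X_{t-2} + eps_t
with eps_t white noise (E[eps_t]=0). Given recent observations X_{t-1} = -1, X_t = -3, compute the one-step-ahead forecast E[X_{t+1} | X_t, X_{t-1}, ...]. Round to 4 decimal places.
E[X_{t+1} \mid \mathcal F_t] = -0.1780

For an AR(p) model X_t = c + sum_i phi_i X_{t-i} + eps_t, the
one-step-ahead conditional mean is
  E[X_{t+1} | X_t, ...] = c + sum_i phi_i X_{t+1-i}.
Substitute known values:
  E[X_{t+1} | ...] = (0.257) * (-3) + (-0.593) * (-1)
                   = -0.1780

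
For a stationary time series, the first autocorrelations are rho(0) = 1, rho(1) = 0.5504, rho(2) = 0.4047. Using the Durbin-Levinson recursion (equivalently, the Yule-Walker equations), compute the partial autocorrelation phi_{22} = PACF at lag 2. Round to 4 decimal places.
\phi_{22} = 0.1460

The PACF at lag k is phi_{kk}, the last component of the solution
to the Yule-Walker system G_k phi = r_k where
  (G_k)_{ij} = rho(|i - j|), (r_k)_i = rho(i), i,j = 1..k.
Equivalently, Durbin-Levinson gives phi_{kk} iteratively:
  phi_{11} = rho(1)
  phi_{kk} = [rho(k) - sum_{j=1..k-1} phi_{k-1,j} rho(k-j)]
            / [1 - sum_{j=1..k-1} phi_{k-1,j} rho(j)],
  phi_{k,j} = phi_{k-1,j} - phi_{kk} phi_{k-1,k-j},  j = 1..k-1.
Step k = 1:
  phi_11 = rho(1) = 0.5504.
Step k = 2:
  phi_22 = [rho(2) - phi_11 rho(1)] / [1 - phi_11 rho(1)] = [0.4047 - (0.5504)(0.5504)] / [1 - (0.5504)(0.5504)]
         = 0.10175984 / 0.69705984 = 0.146.
Therefore phi_{22} = 0.1460.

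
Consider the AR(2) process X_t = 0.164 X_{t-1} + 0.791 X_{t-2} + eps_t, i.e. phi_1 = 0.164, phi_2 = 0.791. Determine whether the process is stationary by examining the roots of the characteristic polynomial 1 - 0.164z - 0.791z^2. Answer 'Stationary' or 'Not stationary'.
\text{Stationary}

The AR(p) characteristic polynomial is P(z) = 1 - 0.164z - 0.791z^2.
Stationarity requires all roots to lie outside the unit circle, i.e. |z| > 1 for every root.
Set 1 + (-0.164) z + (-0.791) z^2 = 0, i.e. a z^2 + b z + c = 0 with a = -0.791, b = -0.164, c = 1.
Discriminant D = b^2 - 4ac = (-0.164)^2 - 4*(-0.791)*1 = 0.026896 - (-3.164) = 3.190896.
D >= 0, so the roots are real: z = (-b +/- sqrt(D)) / (2a) = (0.164 +/- 1.786308) / (-1.582).
  z_1 = (0.164 + 1.786308) / (-1.582) = -1.2328,   |z_1| = 1.2328.
  z_2 = (0.164 - 1.786308) / (-1.582) = 1.0255,   |z_2| = 1.0255.
Moduli of all roots: 1.2328, 1.0255.
All moduli strictly greater than 1? Yes.
Verdict: Stationary.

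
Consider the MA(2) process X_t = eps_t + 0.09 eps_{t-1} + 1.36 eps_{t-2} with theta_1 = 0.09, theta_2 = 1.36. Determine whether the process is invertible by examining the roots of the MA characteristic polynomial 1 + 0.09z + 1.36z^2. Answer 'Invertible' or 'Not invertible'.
\text{Not invertible}

The MA(q) characteristic polynomial is P(z) = 1 + 0.09z + 1.36z^2.
Invertibility requires all roots to lie outside the unit circle, i.e. |z| > 1 for every root.
Set 1 + (0.09) z + (1.36) z^2 = 0, i.e. a z^2 + b z + c = 0 with a = 1.36, b = 0.09, c = 1.
Discriminant D = b^2 - 4ac = (0.09)^2 - 4*(1.36)*1 = 0.0081 - (5.44) = -5.4319.
D < 0, so the roots are the complex-conjugate pair z = (-b +/- i sqrt(-D)) / (2a) = -0.0331 +/- 0.8569i.
For a conjugate pair |z|^2 = z * conj(z) = (product of roots) = c/a = 1/(1.36) = 0.735294, so |z| = sqrt(0.735294) = 0.8575 for both roots.
Moduli of all roots: 0.8575, 0.8575.
All moduli strictly greater than 1? No.
Verdict: Not invertible.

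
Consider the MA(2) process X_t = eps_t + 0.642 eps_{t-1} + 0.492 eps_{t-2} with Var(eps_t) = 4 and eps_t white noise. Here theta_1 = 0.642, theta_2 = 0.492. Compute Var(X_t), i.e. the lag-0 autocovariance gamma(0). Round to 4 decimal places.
\gamma(0) = 6.6169

For an MA(q) process X_t = eps_t + sum_i theta_i eps_{t-i} with
Var(eps_t) = sigma^2, the variance is
  gamma(0) = sigma^2 * (1 + sum_i theta_i^2).
  sum_i theta_i^2 = (0.642)^2 + (0.492)^2 = 0.412164 + 0.242064 = 0.654228.
  gamma(0) = 4 * (1 + 0.654228) = 4 * 1.654228 = 6.616912, which rounds to 6.6169.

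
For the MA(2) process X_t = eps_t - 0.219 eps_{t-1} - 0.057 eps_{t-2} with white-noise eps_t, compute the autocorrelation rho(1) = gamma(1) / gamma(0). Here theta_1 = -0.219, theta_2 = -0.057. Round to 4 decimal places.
\rho(1) = -0.1965

For an MA(q) process with theta_0 = 1, the autocovariance is
  gamma(k) = sigma^2 * sum_{i=0..q-k} theta_i * theta_{i+k},
and rho(k) = gamma(k) / gamma(0). Sigma^2 cancels.
  numerator   = (1)*(-0.219) + (-0.219)*(-0.057) = -0.206517.
  denominator = (1)^2 + (-0.219)^2 + (-0.057)^2 = 1.05121.
  rho(1) = -0.206517 / 1.05121 = -0.1965.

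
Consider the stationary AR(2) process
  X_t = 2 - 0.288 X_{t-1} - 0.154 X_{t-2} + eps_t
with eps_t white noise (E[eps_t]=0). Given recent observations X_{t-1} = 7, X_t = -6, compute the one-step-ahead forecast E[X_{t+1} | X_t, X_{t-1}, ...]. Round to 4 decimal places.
E[X_{t+1} \mid \mathcal F_t] = 2.6500

For an AR(p) model X_t = c + sum_i phi_i X_{t-i} + eps_t, the
one-step-ahead conditional mean is
  E[X_{t+1} | X_t, ...] = c + sum_i phi_i X_{t+1-i}.
Substitute known values:
  E[X_{t+1} | ...] = 2 + (-0.288) * (-6) + (-0.154) * (7)
                   = 2.6500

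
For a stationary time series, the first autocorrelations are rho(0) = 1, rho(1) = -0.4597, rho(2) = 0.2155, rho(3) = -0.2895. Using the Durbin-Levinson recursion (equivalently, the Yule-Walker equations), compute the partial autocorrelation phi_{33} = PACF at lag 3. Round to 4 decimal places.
\phi_{33} = -0.2390

The PACF at lag k is phi_{kk}, the last component of the solution
to the Yule-Walker system G_k phi = r_k where
  (G_k)_{ij} = rho(|i - j|), (r_k)_i = rho(i), i,j = 1..k.
Equivalently, Durbin-Levinson gives phi_{kk} iteratively:
  phi_{11} = rho(1)
  phi_{kk} = [rho(k) - sum_{j=1..k-1} phi_{k-1,j} rho(k-j)]
            / [1 - sum_{j=1..k-1} phi_{k-1,j} rho(j)],
  phi_{k,j} = phi_{k-1,j} - phi_{kk} phi_{k-1,k-j},  j = 1..k-1.
Step k = 1:
  phi_11 = rho(1) = -0.4597.
Step k = 2:
  phi_22 = [rho(2) - phi_11 rho(1)] / [1 - phi_11 rho(1)] = [0.2155 - (-0.4597)(-0.4597)] / [1 - (-0.4597)(-0.4597)]
         = 0.00417591 / 0.78867591 = 0.005295.
  Update: phi_21 = phi_11 - phi_22 phi_11 = -0.4597 - (0.005295)(-0.4597) = -0.457266.
Step k = 3:
  phi_33 = [rho(3) - phi_21 rho(2) - phi_22 rho(1)] / [1 - phi_21 rho(1) - phi_22 rho(2)]
    numerator   = -0.2895 - (-0.457266)(0.2155) - (0.005295)(-0.4597) = -0.18852515
    denominator = 1 - (-0.457266)(-0.4597) - (0.005295)(0.2155) = 0.7886538
  phi_33 = -0.18852515 / 0.7886538 = -0.239.
Therefore phi_{33} = -0.2390.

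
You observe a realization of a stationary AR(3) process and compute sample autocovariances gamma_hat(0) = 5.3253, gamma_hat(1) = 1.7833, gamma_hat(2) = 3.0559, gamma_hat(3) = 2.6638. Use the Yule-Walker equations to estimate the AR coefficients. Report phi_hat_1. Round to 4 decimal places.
\hat\phi_{1} = -0.0270

The Yule-Walker equations for an AR(p) process read, in matrix form,
  Gamma_p phi = r_p,   with   (Gamma_p)_{ij} = gamma(|i - j|),
                       (r_p)_i = gamma(i),   i,j = 1..p.
Substitute the sample gammas (Toeplitz matrix and right-hand side of size 3):
  Gamma_p = [[5.3253, 1.7833, 3.0559], [1.7833, 5.3253, 1.7833], [3.0559, 1.7833, 5.3253]]
  r_p     = [1.7833, 3.0559, 2.6638]
Written out (R1..R3):
  (R1) 5.3253 phi_1 + 1.7833 phi_2 + 3.0559 phi_3 = 1.7833
  (R2) 1.7833 phi_1 + 5.3253 phi_2 + 1.7833 phi_3 = 3.0559
  (R3) 3.0559 phi_1 + 1.7833 phi_2 + 5.3253 phi_3 = 2.6638
Gaussian elimination:
  R2 <- R2 - (1.7833/5.3253) R1 = R2 - (0.334873) R1:  4.728121 phi_2 + 0.759961 phi_3 = 2.458721
  R3 <- R3 - (3.0559/5.3253) R1 = R3 - (0.573846) R1:  0.759961 phi_2 + 3.571685 phi_3 = 1.640461
  R3 <- R3 - (0.759961/4.728121) R2 = R3 - (0.160732) R2:  3.449535 phi_3 = 1.245266
Back-substitution:
  phi_hat_3 = 1.245266 / 3.449535 = 0.360995
  phi_hat_2 = (2.458721 - (0.759961)(0.360995)) / 4.728121 = 0.461997
  phi_hat_1 = (1.7833 - (1.7833)(0.461997) - (3.0559)(0.360995)) / 5.3253 = -0.026993
So phi_hat = [-0.0270, 0.4620, 0.3610].
Therefore phi_hat_1 = -0.0270.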